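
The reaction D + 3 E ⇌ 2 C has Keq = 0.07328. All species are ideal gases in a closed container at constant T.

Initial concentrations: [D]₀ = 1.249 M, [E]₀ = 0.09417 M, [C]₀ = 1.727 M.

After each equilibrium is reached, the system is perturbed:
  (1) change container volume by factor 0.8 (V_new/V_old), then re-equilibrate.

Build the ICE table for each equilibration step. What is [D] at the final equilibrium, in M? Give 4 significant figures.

[D]_eq = 2.14 M

Q₀ = 2859 vs Keq = 0.07328 ⇒ Q>K, reverse
Step 1:
                   D          E          C
  Initial      1.249    0.09417      1.727
  Change      0.5015      1.505     -1.003
  Equil        1.751      1.599      0.724
  solve Keq expr → x = -0.5015; check Q = 0.07328
Then change container volume by factor 0.8 (V_new/V_old).
Step 2:
                   D          E          C
  Initial      2.188      1.998      0.905
  Change     -0.0478    -0.1434    0.09559
  Equil         2.14      1.855      1.001
  solve Keq expr → x = 0.0478; check Q = 0.07328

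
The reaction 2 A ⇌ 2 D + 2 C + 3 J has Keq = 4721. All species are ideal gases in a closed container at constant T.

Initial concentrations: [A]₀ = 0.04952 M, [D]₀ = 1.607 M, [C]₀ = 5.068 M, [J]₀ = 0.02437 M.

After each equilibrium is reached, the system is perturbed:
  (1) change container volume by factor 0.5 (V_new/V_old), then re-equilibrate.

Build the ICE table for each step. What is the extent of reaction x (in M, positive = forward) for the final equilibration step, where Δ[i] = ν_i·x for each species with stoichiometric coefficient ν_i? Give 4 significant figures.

Q₀ = 0.3915 vs Keq = 4721 ⇒ Q<K, forward
Step 1:
                  A         D         C         J
  I         0.04952     1.607     5.068   0.02437
  C        -0.04601   0.04601   0.04601   0.06901
  E        0.003511     1.653     5.114   0.09338
  solve Keq expr → x = 0.023; check Q = 4721
Then change container volume by factor 0.5 (V_new/V_old).
Step 2:
                  A         D         C         J
  I        0.007022     3.306     10.23    0.1868
  C         0.02227  -0.02227  -0.02227  -0.03341
  E         0.02929     3.284     10.21    0.1534
  solve Keq expr → x = -0.01114; check Q = 4721

x = -0.01114 M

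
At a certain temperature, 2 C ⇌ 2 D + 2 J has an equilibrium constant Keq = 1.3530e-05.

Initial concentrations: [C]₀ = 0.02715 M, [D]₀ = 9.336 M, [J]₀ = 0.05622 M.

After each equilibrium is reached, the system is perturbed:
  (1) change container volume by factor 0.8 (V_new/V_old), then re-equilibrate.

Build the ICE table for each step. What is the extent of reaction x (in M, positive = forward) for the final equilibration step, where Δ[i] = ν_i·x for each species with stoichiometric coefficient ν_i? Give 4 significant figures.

x = -4.1278e-06 M

Q₀ = 373.7 vs Keq = 1.3530e-05 ⇒ Q>K, reverse
Step 1:
                    C           D           J
  init        0.02715       9.336     0.05622
  Δ           0.05619    -0.05619    -0.05619
  eq          0.08334        9.28  3.3033e-05
  solve Keq expr → x = -0.02809; check Q = 1.3530e-05
Then change container volume by factor 0.8 (V_new/V_old).
Step 2:
                    C           D           J
  init         0.1042        11.6  4.1291e-05
  Δ        8.2556e-06 -8.2556e-06 -8.2556e-06
  eq           0.1042        11.6  3.3036e-05
  solve Keq expr → x = -4.1278e-06; check Q = 1.3530e-05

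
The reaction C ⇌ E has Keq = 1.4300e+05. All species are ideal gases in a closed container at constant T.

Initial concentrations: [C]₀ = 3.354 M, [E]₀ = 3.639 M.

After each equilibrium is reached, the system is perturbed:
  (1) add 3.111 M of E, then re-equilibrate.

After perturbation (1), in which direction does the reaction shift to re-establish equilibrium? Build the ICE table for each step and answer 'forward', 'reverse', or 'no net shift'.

Direction: reverse

Q₀ = 1.085 vs Keq = 1.4300e+05 ⇒ Q<K, forward
Step 1:
                  C         E
  I           3.354     3.639
  C          -3.354     3.354
  E       4.8902e-05     6.993
  solve Keq expr → x = 3.354; check Q = 1.4300e+05
Then add 3.111 M of E.
Step 2:
                  C         E
  I       4.8902e-05      10.1
  C       2.1755e-05 -2.1755e-05
  E       7.0657e-05      10.1
  solve Keq expr → x = -2.1755e-05; check Q = 1.4300e+05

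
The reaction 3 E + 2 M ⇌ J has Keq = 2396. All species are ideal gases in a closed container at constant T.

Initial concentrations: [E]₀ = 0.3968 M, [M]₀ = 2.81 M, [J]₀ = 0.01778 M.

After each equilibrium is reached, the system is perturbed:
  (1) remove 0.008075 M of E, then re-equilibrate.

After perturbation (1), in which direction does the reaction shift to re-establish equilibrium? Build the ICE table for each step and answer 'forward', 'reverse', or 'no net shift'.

Q₀ = 0.03604 vs Keq = 2396 ⇒ Q<K, forward
Step 1:
                   E          M          J
  I           0.3968       2.81    0.01778
  C          -0.3759    -0.2506     0.1253
  E          0.02089      2.559     0.1431
  solve Keq expr → x = 0.1253; check Q = 2396
Then remove 0.008075 M of E.
Step 2:
                   E          M          J
  I          0.01282      2.559     0.1431
  C         0.007917   0.005278  -0.002639
  E          0.02073      2.565     0.1404
  solve Keq expr → x = -0.002639; check Q = 2396

Direction: reverse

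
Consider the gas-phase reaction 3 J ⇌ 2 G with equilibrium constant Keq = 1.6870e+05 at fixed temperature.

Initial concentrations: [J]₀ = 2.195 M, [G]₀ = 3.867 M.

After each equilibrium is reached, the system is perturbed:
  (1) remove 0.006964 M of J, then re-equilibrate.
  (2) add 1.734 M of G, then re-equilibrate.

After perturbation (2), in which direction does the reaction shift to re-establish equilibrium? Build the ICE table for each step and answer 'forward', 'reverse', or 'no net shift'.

Q₀ = 1.414 vs Keq = 1.6870e+05 ⇒ Q<K, forward
Step 1:
                    J           G
  Initial       2.195       3.867
  Change        -2.14       1.427
  Equil       0.05497       5.294
  solve Keq expr → x = 0.7133; check Q = 1.6870e+05
Then remove 0.006964 M of J.
Step 2:
                    J           G
  Initial     0.04801       5.294
  Change     0.006932   -0.004621
  Equil       0.05494       5.289
  solve Keq expr → x = -0.002311; check Q = 1.6870e+05
Then add 1.734 M of G.
Step 3:
                    J           G
  Initial     0.05494       7.023
  Change      0.01138    -0.00759
  Equil       0.06632       7.015
  solve Keq expr → x = -0.003795; check Q = 1.6870e+05

Direction: reverse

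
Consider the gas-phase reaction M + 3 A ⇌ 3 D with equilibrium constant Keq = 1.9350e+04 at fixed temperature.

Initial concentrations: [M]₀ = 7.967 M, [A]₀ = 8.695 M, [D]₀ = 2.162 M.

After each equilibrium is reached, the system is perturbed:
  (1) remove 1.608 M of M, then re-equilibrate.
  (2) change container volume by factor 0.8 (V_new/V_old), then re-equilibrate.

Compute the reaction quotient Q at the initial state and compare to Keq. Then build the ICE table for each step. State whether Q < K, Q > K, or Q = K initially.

Q₀ = 0.00193; Q < K (proceeds forward)

Q₀ = 0.00193 vs Keq = 1.9350e+04 ⇒ Q<K, forward
Step 1:
                  M         A         D
  I           7.967     8.695     2.162
  C          -2.822    -8.466     8.466
  E           5.145    0.2293     10.63
  solve Keq expr → x = 2.822; check Q = 1.9350e+04
Then remove 1.608 M of M.
Step 2:
                  M         A         D
  I           3.537    0.2293     10.63
  C        0.009849   0.02955  -0.02955
  E           3.547    0.2589      10.6
  solve Keq expr → x = -0.009849; check Q = 1.9350e+04
Then change container volume by factor 0.8 (V_new/V_old).
Step 3:
                  M         A         D
  I           4.434    0.3236     13.25
  C       -0.007504  -0.02251   0.02251
  E           4.426    0.3011     13.27
  solve Keq expr → x = 0.007504; check Q = 1.9350e+04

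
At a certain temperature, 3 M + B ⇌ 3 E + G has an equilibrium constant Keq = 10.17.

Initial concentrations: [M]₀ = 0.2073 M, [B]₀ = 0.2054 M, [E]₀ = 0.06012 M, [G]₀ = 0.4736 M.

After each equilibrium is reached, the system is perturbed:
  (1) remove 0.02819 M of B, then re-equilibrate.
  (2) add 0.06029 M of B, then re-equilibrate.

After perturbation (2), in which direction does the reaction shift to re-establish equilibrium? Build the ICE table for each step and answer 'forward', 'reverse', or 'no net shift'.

Direction: forward

Q₀ = 0.05624 vs Keq = 10.17 ⇒ Q<K, forward
Step 1:
                   M          B          E          G
  init        0.2073     0.2054    0.06012     0.4736
  Δ          -0.1008   -0.03359     0.1008    0.03359
  eq          0.1065     0.1718     0.1609     0.5072
  solve Keq expr → x = 0.03359; check Q = 10.17
Then remove 0.02819 M of B.
Step 2:
                   M          B          E          G
  init        0.1065     0.1436     0.1609     0.5072
  Δ         0.003619   0.001206  -0.003619  -0.001206
  eq          0.1101     0.1448     0.1573      0.506
  solve Keq expr → x = -0.001206; check Q = 10.17
Then add 0.06029 M of B.
Step 3:
                   M          B          E          G
  init        0.1101     0.2051     0.1573      0.506
  Δ        -0.007088  -0.002363   0.007088   0.002363
  eq          0.1031     0.2028     0.1644     0.5083
  solve Keq expr → x = 0.002363; check Q = 10.17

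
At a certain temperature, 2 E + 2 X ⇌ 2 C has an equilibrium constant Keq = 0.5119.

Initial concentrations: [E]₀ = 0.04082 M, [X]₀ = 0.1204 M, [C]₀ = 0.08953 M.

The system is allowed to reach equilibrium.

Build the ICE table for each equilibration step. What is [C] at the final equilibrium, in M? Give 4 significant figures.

Q₀ = 331.8 vs Keq = 0.5119 ⇒ Q>K, reverse
Step 1:
                   E          X          C
  init       0.04082     0.1204    0.08953
  Δ          0.07364    0.07364   -0.07364
  eq          0.1145      0.194    0.01589
  solve Keq expr → x = -0.03682; check Q = 0.5119

[C]_eq = 0.01589 M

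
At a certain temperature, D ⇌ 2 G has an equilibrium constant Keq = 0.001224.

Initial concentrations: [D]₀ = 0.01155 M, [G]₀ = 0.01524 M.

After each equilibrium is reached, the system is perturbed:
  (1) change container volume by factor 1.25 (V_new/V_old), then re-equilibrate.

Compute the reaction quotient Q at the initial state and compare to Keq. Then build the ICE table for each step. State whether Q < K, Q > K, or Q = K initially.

Q₀ = 0.02011 vs Keq = 0.001224 ⇒ Q>K, reverse
Step 1:
                   D          G
  I          0.01155    0.01524
  C         0.005346   -0.01069
  E           0.0169   0.004548
  solve Keq expr → x = -0.005346; check Q = 0.001224
Then change container volume by factor 1.25 (V_new/V_old).
Step 2:
                   D          G
  I          0.01352   0.003638
  C       -1.9964e-04 3.9927e-04
  E          0.01332   0.004037
  solve Keq expr → x = 1.9964e-04; check Q = 0.001224

Q₀ = 0.02011; Q > K (proceeds reverse)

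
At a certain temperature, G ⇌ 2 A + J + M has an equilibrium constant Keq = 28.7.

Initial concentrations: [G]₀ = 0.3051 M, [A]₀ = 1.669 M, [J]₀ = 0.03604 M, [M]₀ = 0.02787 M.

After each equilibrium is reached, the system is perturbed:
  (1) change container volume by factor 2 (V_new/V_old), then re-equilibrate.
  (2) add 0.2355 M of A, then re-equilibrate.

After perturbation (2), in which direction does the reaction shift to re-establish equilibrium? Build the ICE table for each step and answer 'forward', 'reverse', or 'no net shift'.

Direction: reverse

Q₀ = 0.00917 vs Keq = 28.7 ⇒ Q<K, forward
Step 1:
                   G          A          J          M
  Initial     0.3051      1.669    0.03604    0.02787
  Change     -0.2872     0.5745     0.2872     0.2872
  Equil      0.01786      2.243     0.3233     0.3151
  solve Keq expr → x = 0.2872; check Q = 28.7
Then change container volume by factor 2 (V_new/V_old).
Step 2:
                   G          A          J          M
  Initial   0.008932      1.122     0.1616     0.1576
  Change   -0.007672    0.01534   0.007672   0.007672
  Equil      0.00126      1.137     0.1693     0.1652
  solve Keq expr → x = 0.007672; check Q = 28.7
Then add 0.2355 M of A.
Step 3:
                   G          A          J          M
  Initial    0.00126      1.373     0.1693     0.1652
  Change  5.6080e-04  -0.001122 -5.6080e-04 -5.6080e-04
  Equil     0.001821      1.371     0.1687     0.1647
  solve Keq expr → x = -5.6080e-04; check Q = 28.7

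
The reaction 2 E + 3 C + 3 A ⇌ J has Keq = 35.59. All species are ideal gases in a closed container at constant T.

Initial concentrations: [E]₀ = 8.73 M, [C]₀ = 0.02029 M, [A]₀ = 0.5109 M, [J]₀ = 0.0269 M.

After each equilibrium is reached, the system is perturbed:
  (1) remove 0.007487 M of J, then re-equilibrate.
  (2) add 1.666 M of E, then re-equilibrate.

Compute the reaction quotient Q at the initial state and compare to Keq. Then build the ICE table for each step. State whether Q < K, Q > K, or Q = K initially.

Q₀ = 316.9; Q > K (proceeds reverse)

Q₀ = 316.9 vs Keq = 35.59 ⇒ Q>K, reverse
Step 1:
                    E           C           A           J
  init           8.73     0.02029      0.5109      0.0269
  Δ           0.01149     0.01723     0.01723   -0.005743
  eq            8.741     0.03752      0.5281     0.02116
  solve Keq expr → x = -0.005743; check Q = 35.59
Then remove 0.007487 M of J.
Step 2:
                    E           C           A           J
  init          8.741     0.03752      0.5281     0.01367
  Δ         -0.002565   -0.003847   -0.003847    0.001282
  eq            8.739     0.03367      0.5243     0.01495
  solve Keq expr → x = 0.001282; check Q = 35.59
Then add 1.666 M of E.
Step 3:
                    E           C           A           J
  init           10.4     0.03367      0.5243     0.01495
  Δ         -0.001929   -0.002893   -0.002893  9.6435e-04
  eq             10.4     0.03078      0.5214     0.01592
  solve Keq expr → x = 9.6435e-04; check Q = 35.59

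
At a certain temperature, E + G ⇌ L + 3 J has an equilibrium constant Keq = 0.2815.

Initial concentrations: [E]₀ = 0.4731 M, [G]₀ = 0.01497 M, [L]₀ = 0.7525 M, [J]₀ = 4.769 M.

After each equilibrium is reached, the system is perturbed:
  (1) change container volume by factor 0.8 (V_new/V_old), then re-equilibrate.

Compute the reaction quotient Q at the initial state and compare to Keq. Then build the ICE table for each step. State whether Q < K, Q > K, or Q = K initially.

Q₀ = 1.1524e+04 vs Keq = 0.2815 ⇒ Q>K, reverse
Step 1:
                    E           G           L           J
  Initial      0.4731     0.01497      0.7525       4.769
  Change       0.7372      0.7372     -0.7372      -2.212
  Equil          1.21      0.7522     0.01532       2.557
  solve Keq expr → x = -0.7372; check Q = 0.2815
Then change container volume by factor 0.8 (V_new/V_old).
Step 2:
                    E           G           L           J
  Initial       1.513      0.9402     0.01915       3.197
  Change     0.006525    0.006525   -0.006525    -0.01957
  Equil         1.519      0.9467     0.01262       3.177
  solve Keq expr → x = -0.006525; check Q = 0.2815

Q₀ = 1.1524e+04; Q > K (proceeds reverse)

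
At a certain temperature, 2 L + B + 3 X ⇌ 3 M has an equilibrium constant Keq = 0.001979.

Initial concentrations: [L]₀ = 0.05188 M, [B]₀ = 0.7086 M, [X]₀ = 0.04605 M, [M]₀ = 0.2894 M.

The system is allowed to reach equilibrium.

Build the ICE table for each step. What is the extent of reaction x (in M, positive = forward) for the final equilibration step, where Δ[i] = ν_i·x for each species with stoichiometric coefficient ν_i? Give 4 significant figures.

Q₀ = 1.3014e+05 vs Keq = 0.001979 ⇒ Q>K, reverse
Step 1:
                  L         B         X         M
  Initial   0.05188    0.7086   0.04605    0.2894
  Change     0.1834   0.09171    0.2751   -0.2751
  Equil      0.2353    0.8003    0.3212   0.01427
  solve Keq expr → x = -0.09171; check Q = 0.001979

x = -0.09171 M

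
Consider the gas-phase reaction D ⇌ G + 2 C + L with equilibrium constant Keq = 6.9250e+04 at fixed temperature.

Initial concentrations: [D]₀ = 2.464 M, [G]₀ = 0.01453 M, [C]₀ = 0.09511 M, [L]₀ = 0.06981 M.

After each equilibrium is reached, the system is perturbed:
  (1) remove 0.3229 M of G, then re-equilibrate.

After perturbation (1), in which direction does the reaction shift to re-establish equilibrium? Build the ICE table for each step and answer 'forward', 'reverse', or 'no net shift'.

Direction: forward

Q₀ = 3.7239e-06 vs Keq = 6.9250e+04 ⇒ Q<K, forward
Step 1:
                    D           G           C           L
  Initial       2.464     0.01453     0.09511     0.06981
  Change       -2.462       2.462       4.923       2.462
  Equil       0.00228       2.476       5.019       2.532
  solve Keq expr → x = 2.462; check Q = 6.9250e+04
Then remove 0.3229 M of G.
Step 2:
                    D           G           C           L
  Initial     0.00228       2.153       5.019       2.532
  Change  -2.9632e-04  2.9632e-04  5.9264e-04  2.9632e-04
  Equil      0.001984       2.154       5.019       2.532
  solve Keq expr → x = 2.9632e-04; check Q = 6.9250e+04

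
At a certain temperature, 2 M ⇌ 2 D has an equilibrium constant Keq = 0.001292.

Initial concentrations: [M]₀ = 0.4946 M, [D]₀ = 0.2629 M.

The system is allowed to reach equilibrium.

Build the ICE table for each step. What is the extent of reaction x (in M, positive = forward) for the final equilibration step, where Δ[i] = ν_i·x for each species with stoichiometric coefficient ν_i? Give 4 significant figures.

x = -0.1183 M

Q₀ = 0.2825 vs Keq = 0.001292 ⇒ Q>K, reverse
Step 1:
                    M           D
  Initial      0.4946      0.2629
  Change       0.2366     -0.2366
  Equil        0.7312     0.02628
  solve Keq expr → x = -0.1183; check Q = 0.001292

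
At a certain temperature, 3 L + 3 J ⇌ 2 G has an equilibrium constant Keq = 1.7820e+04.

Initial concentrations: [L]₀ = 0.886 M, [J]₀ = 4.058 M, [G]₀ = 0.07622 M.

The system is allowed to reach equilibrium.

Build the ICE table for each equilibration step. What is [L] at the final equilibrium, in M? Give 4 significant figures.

Q₀ = 1.2500e-04 vs Keq = 1.7820e+04 ⇒ Q<K, forward
Step 1:
                    L           J           G
  init          0.886       4.058     0.07622
  Δ           -0.8769     -0.8769      0.5846
  eq         0.009131       3.181      0.6608
  solve Keq expr → x = 0.2923; check Q = 1.7820e+04

[L]_eq = 0.009131 M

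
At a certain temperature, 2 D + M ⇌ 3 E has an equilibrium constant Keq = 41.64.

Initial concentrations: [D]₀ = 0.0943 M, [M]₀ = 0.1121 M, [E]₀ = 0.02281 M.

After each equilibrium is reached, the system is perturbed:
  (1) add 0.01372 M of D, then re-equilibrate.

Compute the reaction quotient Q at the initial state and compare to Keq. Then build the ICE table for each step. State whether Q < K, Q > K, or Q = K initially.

Q₀ = 0.01191; Q < K (proceeds forward)

Q₀ = 0.01191 vs Keq = 41.64 ⇒ Q<K, forward
Step 1:
                  D         M         E
  I          0.0943    0.1121   0.02281
  C        -0.06921  -0.03461    0.1038
  E         0.02509   0.07749    0.1266
  solve Keq expr → x = 0.03461; check Q = 41.64
Then add 0.01372 M of D.
Step 2:
                  D         M         E
  I         0.03881   0.07749    0.1266
  C       -0.008821 -0.004411   0.01323
  E         0.02998   0.07308    0.1399
  solve Keq expr → x = 0.004411; check Q = 41.64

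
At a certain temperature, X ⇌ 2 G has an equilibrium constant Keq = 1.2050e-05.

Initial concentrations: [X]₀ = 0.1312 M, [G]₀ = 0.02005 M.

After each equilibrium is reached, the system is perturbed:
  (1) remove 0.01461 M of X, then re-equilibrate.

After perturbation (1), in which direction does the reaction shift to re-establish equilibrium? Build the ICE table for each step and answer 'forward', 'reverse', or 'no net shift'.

Direction: reverse

Q₀ = 0.003064 vs Keq = 1.2050e-05 ⇒ Q>K, reverse
Step 1:
                    X           G
  init         0.1312     0.02005
  Δ          0.009374    -0.01875
  eq           0.1406    0.001302
  solve Keq expr → x = -0.009374; check Q = 1.2050e-05
Then remove 0.01461 M of X.
Step 2:
                    X           G
  init          0.126    0.001302
  Δ        3.4659e-05 -6.9319e-05
  eq            0.126    0.001232
  solve Keq expr → x = -3.4659e-05; check Q = 1.2050e-05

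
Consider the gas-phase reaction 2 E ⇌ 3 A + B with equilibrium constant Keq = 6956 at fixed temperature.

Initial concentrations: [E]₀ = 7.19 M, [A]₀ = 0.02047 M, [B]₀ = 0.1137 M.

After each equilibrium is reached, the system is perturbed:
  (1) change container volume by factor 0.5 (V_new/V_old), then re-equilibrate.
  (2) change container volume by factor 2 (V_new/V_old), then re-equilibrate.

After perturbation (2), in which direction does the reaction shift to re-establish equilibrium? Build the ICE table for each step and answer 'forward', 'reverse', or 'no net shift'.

Direction: forward

Q₀ = 1.8865e-08 vs Keq = 6956 ⇒ Q<K, forward
Step 1:
                  E         A         B
  init         7.19   0.02047    0.1137
  Δ          -6.515     9.773     3.258
  eq         0.6747     9.793     3.371
  solve Keq expr → x = 3.258; check Q = 6956
Then change container volume by factor 0.5 (V_new/V_old).
Step 2:
                  E         A         B
  init        1.349     19.59     6.743
  Δ          0.9673    -1.451   -0.4837
  eq          2.317     18.14     6.259
  solve Keq expr → x = -0.4837; check Q = 6956
Then change container volume by factor 2 (V_new/V_old).
Step 3:
                  E         A         B
  init        1.158     9.068      3.13
  Δ         -0.4837    0.7255    0.2418
  eq         0.6747     9.793     3.371
  solve Keq expr → x = 0.2418; check Q = 6956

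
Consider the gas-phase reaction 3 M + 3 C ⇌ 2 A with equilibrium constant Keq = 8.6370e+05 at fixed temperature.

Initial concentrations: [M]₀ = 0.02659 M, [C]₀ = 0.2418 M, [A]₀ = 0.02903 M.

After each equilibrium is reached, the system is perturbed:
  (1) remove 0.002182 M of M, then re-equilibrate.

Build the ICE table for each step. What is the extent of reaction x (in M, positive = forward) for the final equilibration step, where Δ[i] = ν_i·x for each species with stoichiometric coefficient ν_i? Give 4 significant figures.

Q₀ = 3171 vs Keq = 8.6370e+05 ⇒ Q<K, forward
Step 1:
                   M          C          A
  init       0.02659     0.2418    0.02903
  Δ         -0.02077   -0.02077    0.01385
  eq         0.00582      0.221    0.04288
  solve Keq expr → x = 0.006923; check Q = 8.6370e+05
Then remove 0.002182 M of M.
Step 2:
                   M          C          A
  init      0.003638      0.221    0.04288
  Δ         0.002009   0.002009  -0.001339
  eq        0.005647      0.223    0.04154
  solve Keq expr → x = -6.6962e-04; check Q = 8.6370e+05

x = -6.6962e-04 M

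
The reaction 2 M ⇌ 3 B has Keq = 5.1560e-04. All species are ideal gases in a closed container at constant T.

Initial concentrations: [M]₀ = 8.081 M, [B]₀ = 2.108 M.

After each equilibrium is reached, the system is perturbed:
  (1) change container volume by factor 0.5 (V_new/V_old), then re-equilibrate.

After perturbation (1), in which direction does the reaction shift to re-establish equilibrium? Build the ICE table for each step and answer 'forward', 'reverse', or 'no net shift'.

Q₀ = 0.1434 vs Keq = 5.1560e-04 ⇒ Q>K, reverse
Step 1:
                   M          B
  init         8.081      2.108
  Δ             1.17     -1.755
  eq           9.251     0.3534
  solve Keq expr → x = -0.5849; check Q = 5.1560e-04
Then change container volume by factor 0.5 (V_new/V_old).
Step 2:
                   M          B
  init          18.5     0.7067
  Δ          0.09591    -0.1439
  eq            18.6     0.5629
  solve Keq expr → x = -0.04795; check Q = 5.1560e-04

Direction: reverse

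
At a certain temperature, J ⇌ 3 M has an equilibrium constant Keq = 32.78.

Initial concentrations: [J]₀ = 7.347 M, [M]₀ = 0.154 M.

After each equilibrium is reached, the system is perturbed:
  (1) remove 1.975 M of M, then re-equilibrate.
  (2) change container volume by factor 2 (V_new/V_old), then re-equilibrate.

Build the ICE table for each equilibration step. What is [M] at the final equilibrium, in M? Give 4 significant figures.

Q₀ = 4.9711e-04 vs Keq = 32.78 ⇒ Q<K, forward
Step 1:
                    J           M
  I             7.347       0.154
  C            -1.833         5.5
  E             5.514       5.654
  solve Keq expr → x = 1.833; check Q = 32.78
Then remove 1.975 M of M.
Step 2:
                    J           M
  I             5.514       3.679
  C           -0.5887       1.766
  E             4.925       5.445
  solve Keq expr → x = 0.5887; check Q = 32.78
Then change container volume by factor 2 (V_new/V_old).
Step 3:
                    J           M
  I             2.462       2.723
  C           -0.4413       1.324
  E             2.021       4.046
  solve Keq expr → x = 0.4413; check Q = 32.78

[M]_eq = 4.046 M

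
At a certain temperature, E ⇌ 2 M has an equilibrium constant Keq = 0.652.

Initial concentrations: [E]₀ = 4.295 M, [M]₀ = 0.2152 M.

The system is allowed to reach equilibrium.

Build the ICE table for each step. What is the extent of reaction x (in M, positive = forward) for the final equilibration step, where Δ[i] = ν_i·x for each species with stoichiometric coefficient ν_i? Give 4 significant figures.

Q₀ = 0.01078 vs Keq = 0.652 ⇒ Q<K, forward
Step 1:
                  E         M
  Initial     4.295    0.2152
  Change    -0.6619     1.324
  Equil       3.633     1.539
  solve Keq expr → x = 0.6619; check Q = 0.652

x = 0.6619 M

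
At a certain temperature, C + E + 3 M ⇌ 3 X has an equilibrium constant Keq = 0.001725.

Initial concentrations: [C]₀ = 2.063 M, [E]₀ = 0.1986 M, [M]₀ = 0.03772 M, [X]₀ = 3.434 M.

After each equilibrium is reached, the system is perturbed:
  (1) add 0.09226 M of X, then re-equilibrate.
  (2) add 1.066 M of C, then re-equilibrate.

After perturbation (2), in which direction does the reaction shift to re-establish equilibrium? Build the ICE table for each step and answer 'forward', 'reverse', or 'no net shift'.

Q₀ = 1.8417e+06 vs Keq = 0.001725 ⇒ Q>K, reverse
Step 1:
                  C         E         M         X
  Initial     2.063    0.1986   0.03772     3.434
  Change      0.966     0.966     2.898    -2.898
  Equil       3.029     1.165     2.936     0.536
  solve Keq expr → x = -0.966; check Q = 0.001725
Then add 0.09226 M of X.
Step 2:
                  C         E         M         X
  Initial     3.029     1.165     2.936    0.6282
  Change    0.02451   0.02451   0.07352  -0.07352
  Equil       3.054     1.189     3.009    0.5547
  solve Keq expr → x = -0.02451; check Q = 0.001725
Then add 1.066 M of C.
Step 3:
                  C         E         M         X
  Initial      4.12     1.189     3.009    0.5547
  Change    -0.0152   -0.0152  -0.04561   0.04561
  Equil       4.104     1.174     2.964    0.6003
  solve Keq expr → x = 0.0152; check Q = 0.001725

Direction: forward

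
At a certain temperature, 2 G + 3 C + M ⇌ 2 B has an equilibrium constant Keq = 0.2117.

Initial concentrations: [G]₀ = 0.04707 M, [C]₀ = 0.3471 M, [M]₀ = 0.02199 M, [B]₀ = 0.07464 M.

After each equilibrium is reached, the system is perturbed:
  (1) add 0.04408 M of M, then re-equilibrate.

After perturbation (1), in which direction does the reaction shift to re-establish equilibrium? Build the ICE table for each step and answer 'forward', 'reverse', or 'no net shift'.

Q₀ = 2734 vs Keq = 0.2117 ⇒ Q>K, reverse
Step 1:
                   G          C          M          B
  I          0.04707     0.3471    0.02199    0.07464
  C          0.07068      0.106    0.03534   -0.07068
  E           0.1178     0.4531    0.05733   0.003957
  solve Keq expr → x = -0.03534; check Q = 0.2117
Then add 0.04408 M of M.
Step 2:
                   G          C          M          B
  I           0.1178     0.4531     0.1014   0.003957
  C        -0.001205  -0.001808 -6.0265e-04   0.001205
  E           0.1165     0.4513     0.1008   0.005162
  solve Keq expr → x = 6.0265e-04; check Q = 0.2117

Direction: forward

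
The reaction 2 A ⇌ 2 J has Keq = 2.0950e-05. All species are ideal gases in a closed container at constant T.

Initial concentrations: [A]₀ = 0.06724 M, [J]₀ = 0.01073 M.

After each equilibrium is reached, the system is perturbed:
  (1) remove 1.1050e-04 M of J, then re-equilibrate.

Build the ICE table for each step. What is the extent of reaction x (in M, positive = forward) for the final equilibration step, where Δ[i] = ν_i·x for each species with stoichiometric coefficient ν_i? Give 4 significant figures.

x = 5.4998e-05 M

Q₀ = 0.02547 vs Keq = 2.0950e-05 ⇒ Q>K, reverse
Step 1:
                    A           J
  Initial     0.06724     0.01073
  Change      0.01037    -0.01037
  Equil       0.07761  3.5525e-04
  solve Keq expr → x = -0.005187; check Q = 2.0950e-05
Then remove 1.1050e-04 M of J.
Step 2:
                    A           J
  Initial     0.07761  2.4475e-04
  Change  -1.1000e-04  1.1000e-04
  Equil        0.0775  3.5475e-04
  solve Keq expr → x = 5.4998e-05; check Q = 2.0950e-05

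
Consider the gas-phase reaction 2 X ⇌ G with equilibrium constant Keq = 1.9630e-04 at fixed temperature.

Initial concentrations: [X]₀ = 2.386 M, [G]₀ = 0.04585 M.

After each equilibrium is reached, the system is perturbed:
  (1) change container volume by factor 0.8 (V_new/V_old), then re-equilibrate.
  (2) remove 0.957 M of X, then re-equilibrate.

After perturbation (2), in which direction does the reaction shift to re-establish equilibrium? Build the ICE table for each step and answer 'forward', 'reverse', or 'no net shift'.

Q₀ = 0.008054 vs Keq = 1.9630e-04 ⇒ Q>K, reverse
Step 1:
                    X           G
  I             2.386     0.04585
  C           0.08929    -0.04465
  E             2.475    0.001203
  solve Keq expr → x = -0.04465; check Q = 1.9630e-04
Then change container volume by factor 0.8 (V_new/V_old).
Step 2:
                    X           G
  I             3.094    0.001503
  C       -7.4989e-04  3.7495e-04
  E             3.093    0.001878
  solve Keq expr → x = 3.7495e-04; check Q = 1.9630e-04
Then remove 0.957 M of X.
Step 3:
                    X           G
  I             2.136    0.001878
  C          0.001962 -9.8081e-04
  E             2.138  8.9757e-04
  solve Keq expr → x = -9.8081e-04; check Q = 1.9630e-04

Direction: reverse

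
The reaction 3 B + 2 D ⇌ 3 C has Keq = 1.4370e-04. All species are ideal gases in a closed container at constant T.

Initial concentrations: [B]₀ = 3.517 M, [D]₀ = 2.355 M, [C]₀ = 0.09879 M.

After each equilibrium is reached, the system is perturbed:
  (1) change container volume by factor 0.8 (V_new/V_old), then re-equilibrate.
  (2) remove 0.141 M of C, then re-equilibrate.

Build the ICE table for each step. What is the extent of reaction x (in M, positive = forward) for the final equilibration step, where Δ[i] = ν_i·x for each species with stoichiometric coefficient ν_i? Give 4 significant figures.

Q₀ = 3.9961e-06 vs Keq = 1.4370e-04 ⇒ Q<K, forward
Step 1:
                  B         D         C
  init        3.517     2.355   0.09879
  Δ         -0.1974   -0.1316    0.1974
  eq           3.32     2.223    0.2962
  solve Keq expr → x = 0.0658; check Q = 1.4370e-04
Then change container volume by factor 0.8 (V_new/V_old).
Step 2:
                  B         D         C
  init        4.149     2.779    0.3702
  Δ        -0.05069  -0.03379   0.05069
  eq          4.099     2.745    0.4209
  solve Keq expr → x = 0.0169; check Q = 1.4370e-04
Then remove 0.141 M of C.
Step 3:
                  B         D         C
  init        4.099     2.745    0.2799
  Δ         -0.1206   -0.0804    0.1206
  eq          3.978     2.665    0.4005
  solve Keq expr → x = 0.0402; check Q = 1.4370e-04

x = 0.0402 M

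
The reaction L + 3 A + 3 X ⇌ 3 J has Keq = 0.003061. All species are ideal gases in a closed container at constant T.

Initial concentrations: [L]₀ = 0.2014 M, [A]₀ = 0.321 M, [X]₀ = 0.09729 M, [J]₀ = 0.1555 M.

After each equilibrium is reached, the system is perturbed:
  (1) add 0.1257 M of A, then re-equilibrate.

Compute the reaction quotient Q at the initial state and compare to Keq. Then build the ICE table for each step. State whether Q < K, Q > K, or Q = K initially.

Q₀ = 612.9; Q > K (proceeds reverse)

Q₀ = 612.9 vs Keq = 0.003061 ⇒ Q>K, reverse
Step 1:
                    L           A           X           J
  Initial      0.2014       0.321     0.09729      0.1555
  Change      0.04839      0.1452      0.1452     -0.1452
  Equil        0.2498      0.4662      0.2425     0.01034
  solve Keq expr → x = -0.04839; check Q = 0.003061
Then add 0.1257 M of A.
Step 2:
                    L           A           X           J
  Initial      0.2498      0.5919      0.2425     0.01034
  Change  -8.5869e-04   -0.002576   -0.002576    0.002576
  Equil        0.2489      0.5893      0.2399     0.01291
  solve Keq expr → x = 8.5869e-04; check Q = 0.003061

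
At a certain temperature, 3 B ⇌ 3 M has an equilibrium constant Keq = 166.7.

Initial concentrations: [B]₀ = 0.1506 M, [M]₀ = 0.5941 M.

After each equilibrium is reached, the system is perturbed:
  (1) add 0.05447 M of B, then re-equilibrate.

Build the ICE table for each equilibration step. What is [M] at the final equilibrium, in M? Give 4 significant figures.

[M]_eq = 0.6763 M

Q₀ = 61.39 vs Keq = 166.7 ⇒ Q<K, forward
Step 1:
                  B         M
  Initial    0.1506    0.5941
  Change   -0.03609   0.03609
  Equil      0.1145    0.6302
  solve Keq expr → x = 0.01203; check Q = 166.7
Then add 0.05447 M of B.
Step 2:
                  B         M
  Initial     0.169    0.6302
  Change   -0.04609   0.04609
  Equil      0.1229    0.6763
  solve Keq expr → x = 0.01536; check Q = 166.7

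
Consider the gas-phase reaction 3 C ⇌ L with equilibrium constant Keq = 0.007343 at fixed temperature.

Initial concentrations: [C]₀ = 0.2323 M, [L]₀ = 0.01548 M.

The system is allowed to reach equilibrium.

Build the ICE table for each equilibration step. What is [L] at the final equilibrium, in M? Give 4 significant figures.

Q₀ = 1.235 vs Keq = 0.007343 ⇒ Q>K, reverse
Step 1:
                  C         L
  Initial    0.2323   0.01548
  Change    0.04597  -0.01532
  Equil      0.2783 1.5822e-04
  solve Keq expr → x = -0.01532; check Q = 0.007343

[L]_eq = 1.5822e-04 M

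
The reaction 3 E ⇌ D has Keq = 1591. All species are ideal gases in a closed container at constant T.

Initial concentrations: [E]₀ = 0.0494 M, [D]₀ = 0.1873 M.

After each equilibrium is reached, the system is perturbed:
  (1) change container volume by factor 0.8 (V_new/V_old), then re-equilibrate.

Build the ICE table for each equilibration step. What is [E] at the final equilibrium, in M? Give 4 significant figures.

Q₀ = 1554 vs Keq = 1591 ⇒ Q<K, forward
Step 1:
                   E          D
  init        0.0494     0.1873
  Δ       -3.7849e-04 1.2616e-04
  eq         0.04902     0.1874
  solve Keq expr → x = 1.2616e-04; check Q = 1591
Then change container volume by factor 0.8 (V_new/V_old).
Step 2:
                   E          D
  init       0.06128     0.2343
  Δ        -0.008264   0.002755
  eq         0.05301      0.237
  solve Keq expr → x = 0.002755; check Q = 1591

[E]_eq = 0.05301 M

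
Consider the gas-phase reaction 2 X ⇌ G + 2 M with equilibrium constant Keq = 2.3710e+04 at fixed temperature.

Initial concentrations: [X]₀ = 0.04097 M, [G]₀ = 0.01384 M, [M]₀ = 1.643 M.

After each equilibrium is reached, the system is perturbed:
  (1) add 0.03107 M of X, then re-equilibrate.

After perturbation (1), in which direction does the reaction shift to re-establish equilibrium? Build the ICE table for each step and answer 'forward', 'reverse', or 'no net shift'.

Direction: forward

Q₀ = 22.26 vs Keq = 2.3710e+04 ⇒ Q<K, forward
Step 1:
                   X          G          M
  Initial    0.04097    0.01384      1.643
  Change    -0.03898    0.01949    0.03898
  Equil     0.001994    0.03333      1.682
  solve Keq expr → x = 0.01949; check Q = 2.3710e+04
Then add 0.03107 M of X.
Step 2:
                   X          G          M
  Initial    0.03306    0.03333      1.682
  Change    -0.03061    0.01531    0.03061
  Equil     0.002453    0.04863      1.713
  solve Keq expr → x = 0.01531; check Q = 2.3710e+04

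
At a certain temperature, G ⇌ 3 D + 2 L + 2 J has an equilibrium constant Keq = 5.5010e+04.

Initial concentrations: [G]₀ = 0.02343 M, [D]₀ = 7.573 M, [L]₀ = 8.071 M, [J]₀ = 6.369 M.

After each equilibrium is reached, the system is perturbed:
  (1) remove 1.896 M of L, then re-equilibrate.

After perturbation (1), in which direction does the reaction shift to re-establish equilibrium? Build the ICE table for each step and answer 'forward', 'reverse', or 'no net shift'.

Direction: forward

Q₀ = 4.8981e+07 vs Keq = 5.5010e+04 ⇒ Q>K, reverse
Step 1:
                    G           D           L           J
  I           0.02343       7.573       8.071       6.369
  C             1.039      -3.118      -2.079      -2.079
  E             1.063       4.455       5.992        4.29
  solve Keq expr → x = -1.039; check Q = 5.5010e+04
Then remove 1.896 M of L.
Step 2:
                    G           D           L           J
  I             1.063       4.455       4.096        4.29
  C           -0.1592      0.4777      0.3184      0.3184
  E            0.9035       4.933       4.415       4.609
  solve Keq expr → x = 0.1592; check Q = 5.5010e+04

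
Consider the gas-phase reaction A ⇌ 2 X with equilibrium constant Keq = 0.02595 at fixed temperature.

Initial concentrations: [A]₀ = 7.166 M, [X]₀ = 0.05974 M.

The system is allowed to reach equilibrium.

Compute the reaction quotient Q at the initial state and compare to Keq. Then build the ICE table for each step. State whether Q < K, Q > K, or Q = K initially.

Q₀ = 4.9803e-04; Q < K (proceeds forward)

Q₀ = 4.9803e-04 vs Keq = 0.02595 ⇒ Q<K, forward
Step 1:
                   A          X
  Initial      7.166    0.05974
  Change      -0.183     0.3659
  Equil        6.983     0.4257
  solve Keq expr → x = 0.183; check Q = 0.02595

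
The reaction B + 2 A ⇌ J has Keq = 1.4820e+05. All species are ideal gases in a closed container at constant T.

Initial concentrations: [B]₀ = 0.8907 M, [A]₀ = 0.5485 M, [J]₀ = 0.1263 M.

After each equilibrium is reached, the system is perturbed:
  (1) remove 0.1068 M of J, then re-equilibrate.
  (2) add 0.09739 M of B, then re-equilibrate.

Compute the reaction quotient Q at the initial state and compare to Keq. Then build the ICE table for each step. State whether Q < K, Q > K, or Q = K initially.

Q₀ = 0.4713; Q < K (proceeds forward)

Q₀ = 0.4713 vs Keq = 1.4820e+05 ⇒ Q<K, forward
Step 1:
                  B         A         J
  init       0.8907    0.5485    0.1263
  Δ         -0.2732   -0.5464    0.2732
  eq         0.6175  0.002089    0.3995
  solve Keq expr → x = 0.2732; check Q = 1.4820e+05
Then remove 0.1068 M of J.
Step 2:
                  B         A         J
  init       0.6175  0.002089    0.2927
  Δ       -1.5014e-04 -3.0028e-04 1.5014e-04
  eq         0.6173  0.001789    0.2929
  solve Keq expr → x = 1.5014e-04; check Q = 1.4820e+05
Then add 0.09739 M of B.
Step 3:
                  B         A         J
  init       0.7147  0.001789    0.2929
  Δ       -6.3051e-05 -1.2610e-04 6.3051e-05
  eq         0.7147  0.001663    0.2929
  solve Keq expr → x = 6.3051e-05; check Q = 1.4820e+05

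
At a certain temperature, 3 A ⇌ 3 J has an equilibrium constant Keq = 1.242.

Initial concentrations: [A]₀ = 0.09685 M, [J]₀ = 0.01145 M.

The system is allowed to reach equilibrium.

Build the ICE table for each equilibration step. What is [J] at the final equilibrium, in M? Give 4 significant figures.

[J]_eq = 0.05611 M

Q₀ = 0.001652 vs Keq = 1.242 ⇒ Q<K, forward
Step 1:
                    A           J
  Initial     0.09685     0.01145
  Change     -0.04466     0.04466
  Equil       0.05219     0.05611
  solve Keq expr → x = 0.01489; check Q = 1.242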